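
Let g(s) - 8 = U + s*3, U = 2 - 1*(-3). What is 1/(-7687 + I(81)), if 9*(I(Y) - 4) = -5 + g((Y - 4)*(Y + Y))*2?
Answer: 3/1906 ≈ 0.0015740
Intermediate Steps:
U = 5 (U = 2 + 3 = 5)
g(s) = 13 + 3*s (g(s) = 8 + (5 + s*3) = 8 + (5 + 3*s) = 13 + 3*s)
I(Y) = 19/3 + 4*Y*(-4 + Y)/3 (I(Y) = 4 + (-5 + (13 + 3*((Y - 4)*(Y + Y)))*2)/9 = 4 + (-5 + (13 + 3*((-4 + Y)*(2*Y)))*2)/9 = 4 + (-5 + (13 + 3*(2*Y*(-4 + Y)))*2)/9 = 4 + (-5 + (13 + 6*Y*(-4 + Y))*2)/9 = 4 + (-5 + (26 + 12*Y*(-4 + Y)))/9 = 4 + (21 + 12*Y*(-4 + Y))/9 = 4 + (7/3 + 4*Y*(-4 + Y)/3) = 19/3 + 4*Y*(-4 + Y)/3)
1/(-7687 + I(81)) = 1/(-7687 + (19/3 + (4/3)*81*(-4 + 81))) = 1/(-7687 + (19/3 + (4/3)*81*77)) = 1/(-7687 + (19/3 + 8316)) = 1/(-7687 + 24967/3) = 1/(1906/3) = 3/1906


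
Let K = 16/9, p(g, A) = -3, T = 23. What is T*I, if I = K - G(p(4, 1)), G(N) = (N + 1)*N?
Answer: -874/9 ≈ -97.111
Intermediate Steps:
G(N) = N*(1 + N) (G(N) = (1 + N)*N = N*(1 + N))
K = 16/9 (K = 16*(⅑) = 16/9 ≈ 1.7778)
I = -38/9 (I = 16/9 - (-3)*(1 - 3) = 16/9 - (-3)*(-2) = 16/9 - 1*6 = 16/9 - 6 = -38/9 ≈ -4.2222)
T*I = 23*(-38/9) = -874/9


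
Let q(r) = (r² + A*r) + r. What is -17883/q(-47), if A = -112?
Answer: -17883/7426 ≈ -2.4082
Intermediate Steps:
q(r) = r² - 111*r (q(r) = (r² - 112*r) + r = r² - 111*r)
-17883/q(-47) = -17883*(-1/(47*(-111 - 47))) = -17883/((-47*(-158))) = -17883/7426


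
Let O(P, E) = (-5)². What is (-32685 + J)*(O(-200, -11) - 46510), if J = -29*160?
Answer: 1735052625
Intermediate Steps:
J = -4640
O(P, E) = 25
(-32685 + J)*(O(-200, -11) - 46510) = (-32685 - 4640)*(25 - 46510) = -37325*(-46485) = 1735052625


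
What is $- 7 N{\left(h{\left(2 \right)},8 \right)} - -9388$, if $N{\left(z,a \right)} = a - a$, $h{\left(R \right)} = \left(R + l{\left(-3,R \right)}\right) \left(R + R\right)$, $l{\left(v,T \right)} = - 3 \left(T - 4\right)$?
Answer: $9388$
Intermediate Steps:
$l{\left(v,T \right)} = 12 - 3 T$ ($l{\left(v,T \right)} = - 3 \left(-4 + T\right) = 12 - 3 T$)
$h{\left(R \right)} = 2 R \left(12 - 2 R\right)$ ($h{\left(R \right)} = \left(R - \left(-12 + 3 R\right)\right) \left(R + R\right) = \left(12 - 2 R\right) 2 R = 2 R \left(12 - 2 R\right)$)
$N{\left(z,a \right)} = 0$
$- 7 N{\left(h{\left(2 \right)},8 \right)} - -9388 = \left(-7\right) 0 - -9388 = 0 + 9388 = 9388$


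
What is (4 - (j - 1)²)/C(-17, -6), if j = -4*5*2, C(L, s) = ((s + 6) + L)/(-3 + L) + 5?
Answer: -860/3 ≈ -286.67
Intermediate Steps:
C(L, s) = 5 + (6 + L + s)/(-3 + L) (C(L, s) = ((6 + s) + L)/(-3 + L) + 5 = (6 + L + s)/(-3 + L) + 5 = 5 + (6 + L + s)/(-3 + L))
j = -40 (j = -20*2 = -40)
(4 - (j - 1)²)/C(-17, -6) = (4 - (-40 - 1)²)/(((-9 - 6 + 6*(-17))/(-3 - 17))) = (4 - 1*(-41)²)/(((-9 - 6 - 102)/(-20))) = (4 - 1*1681)/((-1/20*(-117))) = (4 - 1681)/(117/20) = -1677*20/117 = -860/3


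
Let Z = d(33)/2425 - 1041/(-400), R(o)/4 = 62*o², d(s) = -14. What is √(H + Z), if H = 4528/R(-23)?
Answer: √5034347205729/1383220 ≈ 1.6221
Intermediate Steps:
R(o) = 248*o² (R(o) = 4*(62*o²) = 248*o²)
H = 566/16399 (H = 4528/((248*(-23)²)) = 4528/((248*529)) = 4528/131192 = 4528*(1/131192) = 566/16399 ≈ 0.034514)
Z = 100753/38800 (Z = -14/2425 - 1041/(-400) = -14*1/2425 - 1041*(-1/400) = -14/2425 + 1041/400 = 100753/38800 ≈ 2.5967)
√(H + Z) = √(566/16399 + 100753/38800) = √(1674209247/636281200) = √5034347205729/1383220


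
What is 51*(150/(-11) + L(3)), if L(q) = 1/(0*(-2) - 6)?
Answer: -15487/22 ≈ -703.95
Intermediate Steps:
L(q) = -⅙ (L(q) = 1/(0 - 6) = 1/(-6) = -⅙)
51*(150/(-11) + L(3)) = 51*(150/(-11) - ⅙) = 51*(150*(-1/11) - ⅙) = 51*(-150/11 - ⅙) = 51*(-911/66) = -15487/22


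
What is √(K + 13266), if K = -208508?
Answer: I*√195242 ≈ 441.86*I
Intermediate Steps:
√(K + 13266) = √(-208508 + 13266) = √(-195242) = I*√195242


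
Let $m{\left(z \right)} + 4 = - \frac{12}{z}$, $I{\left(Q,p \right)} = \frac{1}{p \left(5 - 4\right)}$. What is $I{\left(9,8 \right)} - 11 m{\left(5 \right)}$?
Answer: $\frac{2821}{40} \approx 70.525$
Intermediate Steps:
$I{\left(Q,p \right)} = \frac{1}{p}$ ($I{\left(Q,p \right)} = \frac{1}{p 1} = \frac{1}{p}$)
$m{\left(z \right)} = -4 - \frac{12}{z}$
$I{\left(9,8 \right)} - 11 m{\left(5 \right)} = \frac{1}{8} - 11 \left(-4 - \frac{12}{5}\right) = \frac{1}{8} - - \frac{352}{5} = \frac{1}{8} + \frac{352}{5} = \frac{2821}{40}$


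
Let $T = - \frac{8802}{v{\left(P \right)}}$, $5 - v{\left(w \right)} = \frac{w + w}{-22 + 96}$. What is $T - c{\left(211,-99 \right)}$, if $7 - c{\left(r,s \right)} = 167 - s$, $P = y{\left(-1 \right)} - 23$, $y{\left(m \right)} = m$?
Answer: $- \frac{271543}{209} \approx -1299.2$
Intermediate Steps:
$P = -24$ ($P = -1 - 23 = -24$)
$v{\left(w \right)} = 5 - \frac{w}{37}$ ($v{\left(w \right)} = 5 - \frac{w + w}{-22 + 96} = 5 - \frac{2 w}{74} = 5 - 2 w \frac{1}{74} = 5 - \frac{w}{37}$)
$c{\left(r,s \right)} = -160 + s$ ($c{\left(r,s \right)} = 7 - \left(167 - s\right) = 7 + \left(-167 + s\right) = -160 + s$)
$T = - \frac{325674}{209}$ ($T = - \frac{8802}{5 - - \frac{24}{37}} = - \frac{8802}{5 + \frac{24}{37}} = - \frac{8802}{\frac{209}{37}} = \left(-8802\right) \frac{37}{209} = - \frac{325674}{209} \approx -1558.2$)
$T - c{\left(211,-99 \right)} = - \frac{325674}{209} - \left(-160 - 99\right) = - \frac{325674}{209} - -259 = - \frac{325674}{209} + 259 = - \frac{271543}{209}$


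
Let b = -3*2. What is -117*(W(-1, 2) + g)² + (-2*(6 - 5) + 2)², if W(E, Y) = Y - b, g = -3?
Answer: -2925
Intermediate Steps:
b = -6
W(E, Y) = 6 + Y (W(E, Y) = Y - 1*(-6) = Y + 6 = 6 + Y)
-117*(W(-1, 2) + g)² + (-2*(6 - 5) + 2)² = -117*((6 + 2) - 3)² + (-2*(6 - 5) + 2)² = -117*(8 - 3)² + (-2*1 + 2)² = -117*5² + (-2 + 2)² = -117*25 + 0² = -2925 + 0 = -2925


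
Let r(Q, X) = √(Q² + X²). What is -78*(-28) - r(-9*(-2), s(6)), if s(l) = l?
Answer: 2184 - 6*√10 ≈ 2165.0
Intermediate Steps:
-78*(-28) - r(-9*(-2), s(6)) = -78*(-28) - √((-9*(-2))² + 6²) = 2184 - √(18² + 36) = 2184 - √(324 + 36) = 2184 - √360 = 2184 - 6*√10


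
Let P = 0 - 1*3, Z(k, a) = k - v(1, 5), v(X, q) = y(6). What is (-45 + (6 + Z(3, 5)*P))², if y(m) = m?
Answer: 900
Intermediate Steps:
v(X, q) = 6
Z(k, a) = -6 + k (Z(k, a) = k - 1*6 = k - 6 = -6 + k)
P = -3 (P = 0 - 3 = -3)
(-45 + (6 + Z(3, 5)*P))² = (-45 + (6 + (-6 + 3)*(-3)))² = (-45 + (6 - 3*(-3)))² = (-45 + (6 + 9))² = (-45 + 15)² = (-30)² = 900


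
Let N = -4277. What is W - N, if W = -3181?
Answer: 1096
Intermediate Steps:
W - N = -3181 - 1*(-4277) = -3181 + 4277 = 1096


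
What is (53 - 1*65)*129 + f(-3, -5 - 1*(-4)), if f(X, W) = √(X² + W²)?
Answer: -1548 + √10 ≈ -1544.8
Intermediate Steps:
f(X, W) = √(W² + X²)
(53 - 1*65)*129 + f(-3, -5 - 1*(-4)) = (53 - 1*65)*129 + √((-5 - 1*(-4))² + (-3)²) = (53 - 65)*129 + √((-5 + 4)² + 9) = -12*129 + √((-1)² + 9) = -1548 + √(1 + 9) = -1548 + √10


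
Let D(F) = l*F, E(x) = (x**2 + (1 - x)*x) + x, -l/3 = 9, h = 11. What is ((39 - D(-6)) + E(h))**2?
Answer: 10201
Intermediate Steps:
l = -27 (l = -3*9 = -27)
E(x) = x + x**2 + x*(1 - x) (E(x) = (x**2 + x*(1 - x)) + x = x + x**2 + x*(1 - x))
D(F) = -27*F
((39 - D(-6)) + E(h))**2 = ((39 - (-27)*(-6)) + 2*11)**2 = ((39 - 1*162) + 22)**2 = ((39 - 162) + 22)**2 = (-123 + 22)**2 = (-101)**2 = 10201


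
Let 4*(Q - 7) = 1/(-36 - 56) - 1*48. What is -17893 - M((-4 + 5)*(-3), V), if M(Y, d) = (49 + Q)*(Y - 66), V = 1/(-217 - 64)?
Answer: -237715/16 ≈ -14857.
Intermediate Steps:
Q = -1841/368 (Q = 7 + (1/(-36 - 56) - 1*48)/4 = 7 + (1/(-92) - 48)/4 = 7 + (-1/92 - 48)/4 = 7 + (¼)*(-4417/92) = 7 - 4417/368 = -1841/368 ≈ -5.0027)
V = -1/281 (V = 1/(-281) = -1/281 ≈ -0.0035587)
M(Y, d) = -534303/184 + 16191*Y/368 (M(Y, d) = (49 - 1841/368)*(Y - 66) = 16191*(-66 + Y)/368 = -534303/184 + 16191*Y/368)
-17893 - M((-4 + 5)*(-3), V) = -17893 - (-534303/184 + 16191*((-4 + 5)*(-3))/368) = -17893 - (-534303/184 + 16191*(1*(-3))/368) = -17893 - (-534303/184 + (16191/368)*(-3)) = -17893 - (-534303/184 - 48573/368) = -17893 - 1*(-48573/16) = -17893 + 48573/16 = -237715/16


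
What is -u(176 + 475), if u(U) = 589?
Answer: -589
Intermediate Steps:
-u(176 + 475) = -1*589 = -589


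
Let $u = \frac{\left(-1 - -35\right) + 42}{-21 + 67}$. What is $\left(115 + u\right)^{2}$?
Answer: $\frac{7198489}{529} \approx 13608.0$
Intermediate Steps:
$u = \frac{38}{23}$ ($u = \frac{\left(-1 + 35\right) + 42}{46} = \left(34 + 42\right) \frac{1}{46} = 76 \cdot \frac{1}{46} = \frac{38}{23} \approx 1.6522$)
$\left(115 + u\right)^{2} = \left(115 + \frac{38}{23}\right)^{2} = \left(\frac{2683}{23}\right)^{2} = \frac{7198489}{529}$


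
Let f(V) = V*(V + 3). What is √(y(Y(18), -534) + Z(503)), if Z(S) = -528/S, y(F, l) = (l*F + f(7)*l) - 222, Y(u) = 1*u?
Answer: I*√11945832510/503 ≈ 217.29*I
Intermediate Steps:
f(V) = V*(3 + V)
Y(u) = u
y(F, l) = -222 + 70*l + F*l (y(F, l) = (l*F + (7*(3 + 7))*l) - 222 = (F*l + (7*10)*l) - 222 = (F*l + 70*l) - 222 = (70*l + F*l) - 222 = -222 + 70*l + F*l)
√(y(Y(18), -534) + Z(503)) = √((-222 + 70*(-534) + 18*(-534)) - 528/503) = √((-222 - 37380 - 9612) - 528*1/503) = √(-47214 - 528/503) = √(-23749170/503) = I*√11945832510/503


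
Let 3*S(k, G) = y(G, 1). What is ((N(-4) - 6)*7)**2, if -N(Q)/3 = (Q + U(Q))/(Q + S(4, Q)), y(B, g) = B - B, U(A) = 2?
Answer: 11025/4 ≈ 2756.3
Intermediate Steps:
y(B, g) = 0
S(k, G) = 0 (S(k, G) = (1/3)*0 = 0)
N(Q) = -3*(2 + Q)/Q (N(Q) = -3*(Q + 2)/(Q + 0) = -3*(2 + Q)/Q)
((N(-4) - 6)*7)**2 = (((-3 - 6/(-4)) - 6)*7)**2 = (((-3 - 6*(-1/4)) - 6)*7)**2 = (((-3 + 3/2) - 6)*7)**2 = ((-3/2 - 6)*7)**2 = (-15/2*7)**2 = (-105/2)**2 = 11025/4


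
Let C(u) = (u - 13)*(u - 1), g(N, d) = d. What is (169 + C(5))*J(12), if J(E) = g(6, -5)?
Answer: -685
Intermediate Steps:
J(E) = -5
C(u) = (-1 + u)*(-13 + u) (C(u) = (-13 + u)*(-1 + u) = (-1 + u)*(-13 + u))
(169 + C(5))*J(12) = (169 + (13 + 5² - 14*5))*(-5) = (169 + (13 + 25 - 70))*(-5) = (169 - 32)*(-5) = 137*(-5) = -685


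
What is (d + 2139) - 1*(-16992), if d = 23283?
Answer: 42414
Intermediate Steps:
(d + 2139) - 1*(-16992) = (23283 + 2139) - 1*(-16992) = 25422 + 16992 = 42414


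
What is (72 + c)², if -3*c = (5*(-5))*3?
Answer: 9409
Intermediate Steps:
c = 25 (c = -5*(-5)*3/3 = -(-25)*3/3 = -⅓*(-75) = 25)
(72 + c)² = (72 + 25)² = 97² = 9409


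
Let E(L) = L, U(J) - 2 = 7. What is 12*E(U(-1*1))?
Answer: 108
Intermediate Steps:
U(J) = 9 (U(J) = 2 + 7 = 9)
12*E(U(-1*1)) = 12*9 = 108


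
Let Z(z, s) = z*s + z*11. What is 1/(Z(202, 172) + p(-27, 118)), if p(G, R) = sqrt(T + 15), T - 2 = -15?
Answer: 18483/683242577 - sqrt(2)/1366485154 ≈ 2.7051e-5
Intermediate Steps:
T = -13 (T = 2 - 15 = -13)
Z(z, s) = 11*z + s*z (Z(z, s) = s*z + 11*z = 11*z + s*z)
p(G, R) = sqrt(2) (p(G, R) = sqrt(-13 + 15) = sqrt(2))
1/(Z(202, 172) + p(-27, 118)) = 1/(202*(11 + 172) + sqrt(2)) = 1/(202*183 + sqrt(2)) = 1/(36966 + sqrt(2))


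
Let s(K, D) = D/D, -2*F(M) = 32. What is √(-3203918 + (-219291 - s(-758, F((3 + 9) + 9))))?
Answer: I*√3423210 ≈ 1850.2*I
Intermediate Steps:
F(M) = -16 (F(M) = -½*32 = -16)
s(K, D) = 1
√(-3203918 + (-219291 - s(-758, F((3 + 9) + 9)))) = √(-3203918 + (-219291 - 1*1)) = √(-3203918 + (-219291 - 1)) = √(-3203918 - 219292) = √(-3423210) = I*√3423210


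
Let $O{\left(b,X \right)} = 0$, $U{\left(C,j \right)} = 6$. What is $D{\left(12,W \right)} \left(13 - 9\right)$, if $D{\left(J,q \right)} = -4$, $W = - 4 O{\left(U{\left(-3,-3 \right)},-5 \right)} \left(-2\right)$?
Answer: $-16$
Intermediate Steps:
$W = 0$ ($W = \left(-4\right) 0 \left(-2\right) = 0 \left(-2\right) = 0$)
$D{\left(12,W \right)} \left(13 - 9\right) = - 4 \left(13 - 9\right) = \left(-4\right) 4 = -16$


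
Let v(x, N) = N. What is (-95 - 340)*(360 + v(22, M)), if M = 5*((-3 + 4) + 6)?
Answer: -171825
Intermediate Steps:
M = 35 (M = 5*(1 + 6) = 5*7 = 35)
(-95 - 340)*(360 + v(22, M)) = (-95 - 340)*(360 + 35) = -435*395 = -171825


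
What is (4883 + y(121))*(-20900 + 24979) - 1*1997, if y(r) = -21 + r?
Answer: 20323660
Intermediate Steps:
(4883 + y(121))*(-20900 + 24979) - 1*1997 = (4883 + (-21 + 121))*(-20900 + 24979) - 1*1997 = (4883 + 100)*4079 - 1997 = 4983*4079 - 1997 = 20325657 - 1997 = 20323660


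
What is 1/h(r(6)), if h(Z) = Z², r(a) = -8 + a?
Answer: ¼ ≈ 0.25000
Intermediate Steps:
1/h(r(6)) = 1/((-8 + 6)²) = 1/((-2)²) = 1/4 = ¼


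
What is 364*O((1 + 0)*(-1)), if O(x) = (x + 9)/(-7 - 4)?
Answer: -2912/11 ≈ -264.73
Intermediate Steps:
O(x) = -9/11 - x/11 (O(x) = (9 + x)/(-11) = (9 + x)*(-1/11) = -9/11 - x/11)
364*O((1 + 0)*(-1)) = 364*(-9/11 - (1 + 0)*(-1)/11) = 364*(-9/11 - (-1)/11) = 364*(-9/11 - 1/11*(-1)) = 364*(-9/11 + 1/11) = 364*(-8/11) = -2912/11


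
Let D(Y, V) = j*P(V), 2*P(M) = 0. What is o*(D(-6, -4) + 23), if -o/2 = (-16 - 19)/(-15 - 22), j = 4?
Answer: -1610/37 ≈ -43.513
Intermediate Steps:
P(M) = 0 (P(M) = (½)*0 = 0)
o = -70/37 (o = -2*(-16 - 19)/(-15 - 22) = -(-70)/(-37) = -(-70)*(-1)/37 = -2*35/37 = -70/37 ≈ -1.8919)
D(Y, V) = 0 (D(Y, V) = 4*0 = 0)
o*(D(-6, -4) + 23) = -70*(0 + 23)/37 = -70/37*23 = -1610/37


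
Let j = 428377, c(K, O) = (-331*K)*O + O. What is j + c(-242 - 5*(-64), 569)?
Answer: -14261496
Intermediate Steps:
c(K, O) = O - 331*K*O (c(K, O) = -331*K*O + O = O - 331*K*O)
j + c(-242 - 5*(-64), 569) = 428377 + 569*(1 - 331*(-242 - 5*(-64))) = 428377 + 569*(1 - 331*(-242 - 1*(-320))) = 428377 + 569*(1 - 331*(-242 + 320)) = 428377 + 569*(1 - 331*78) = 428377 + 569*(1 - 25818) = 428377 + 569*(-25817) = 428377 - 14689873 = -14261496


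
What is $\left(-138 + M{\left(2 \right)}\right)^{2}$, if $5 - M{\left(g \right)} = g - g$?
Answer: $17689$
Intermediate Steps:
$M{\left(g \right)} = 5$ ($M{\left(g \right)} = 5 - \left(g - g\right) = 5 - 0 = 5 + 0 = 5$)
$\left(-138 + M{\left(2 \right)}\right)^{2} = \left(-138 + 5\right)^{2} = \left(-133\right)^{2} = 17689$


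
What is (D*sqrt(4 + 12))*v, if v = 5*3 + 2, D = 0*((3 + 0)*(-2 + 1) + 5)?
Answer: 0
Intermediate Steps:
D = 0 (D = 0*(3*(-1) + 5) = 0*(-3 + 5) = 0*2 = 0)
v = 17 (v = 15 + 2 = 17)
(D*sqrt(4 + 12))*v = (0*sqrt(4 + 12))*17 = (0*sqrt(16))*17 = (0*4)*17 = 0*17 = 0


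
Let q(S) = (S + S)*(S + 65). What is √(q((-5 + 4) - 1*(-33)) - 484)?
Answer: 6*√159 ≈ 75.657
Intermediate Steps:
q(S) = 2*S*(65 + S) (q(S) = (2*S)*(65 + S) = 2*S*(65 + S))
√(q((-5 + 4) - 1*(-33)) - 484) = √(2*((-5 + 4) - 1*(-33))*(65 + ((-5 + 4) - 1*(-33))) - 484) = √(2*(-1 + 33)*(65 + (-1 + 33)) - 484) = √(2*32*(65 + 32) - 484) = √(2*32*97 - 484) = √(6208 - 484) = √5724 = 6*√159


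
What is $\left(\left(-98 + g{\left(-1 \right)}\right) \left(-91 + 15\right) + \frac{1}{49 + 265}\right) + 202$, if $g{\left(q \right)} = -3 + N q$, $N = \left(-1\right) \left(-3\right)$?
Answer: $\frac{2545285}{314} \approx 8106.0$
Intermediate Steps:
$N = 3$
$g{\left(q \right)} = -3 + 3 q$
$\left(\left(-98 + g{\left(-1 \right)}\right) \left(-91 + 15\right) + \frac{1}{49 + 265}\right) + 202 = \left(\left(-98 + \left(-3 + 3 \left(-1\right)\right)\right) \left(-91 + 15\right) + \frac{1}{49 + 265}\right) + 202 = \left(\left(-98 - 6\right) \left(-76\right) + \frac{1}{314}\right) + 202 = \left(\left(-104\right) \left(-76\right) + \frac{1}{314}\right) + 202 = \left(7904 + \frac{1}{314}\right) + 202 = \frac{2481857}{314} + 202 = \frac{2545285}{314}$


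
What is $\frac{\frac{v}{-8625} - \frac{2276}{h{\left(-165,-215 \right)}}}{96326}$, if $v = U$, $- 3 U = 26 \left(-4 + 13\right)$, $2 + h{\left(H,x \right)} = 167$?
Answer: $- \frac{653921}{4569464625} \approx -0.00014311$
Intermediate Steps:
$h{\left(H,x \right)} = 165$ ($h{\left(H,x \right)} = -2 + 167 = 165$)
$U = -78$ ($U = - \frac{26 \left(-4 + 13\right)}{3} = - \frac{26 \cdot 9}{3} = \left(- \frac{1}{3}\right) 234 = -78$)
$v = -78$
$\frac{\frac{v}{-8625} - \frac{2276}{h{\left(-165,-215 \right)}}}{96326} = \frac{- \frac{78}{-8625} - \frac{2276}{165}}{96326} = \left(\left(-78\right) \left(- \frac{1}{8625}\right) - \frac{2276}{165}\right) \frac{1}{96326} = \left(\frac{26}{2875} - \frac{2276}{165}\right) \frac{1}{96326} = \left(- \frac{1307842}{94875}\right) \frac{1}{96326} = - \frac{653921}{4569464625}$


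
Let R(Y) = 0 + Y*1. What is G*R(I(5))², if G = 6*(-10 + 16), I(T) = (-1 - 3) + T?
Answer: 36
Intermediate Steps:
I(T) = -4 + T
G = 36 (G = 6*6 = 36)
R(Y) = Y (R(Y) = 0 + Y = Y)
G*R(I(5))² = 36*(-4 + 5)² = 36*1² = 36*1 = 36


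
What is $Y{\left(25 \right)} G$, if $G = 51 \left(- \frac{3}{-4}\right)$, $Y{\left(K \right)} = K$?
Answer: $\frac{3825}{4} \approx 956.25$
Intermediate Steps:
$G = \frac{153}{4}$ ($G = 51 \left(\left(-3\right) \left(- \frac{1}{4}\right)\right) = 51 \cdot \frac{3}{4} = \frac{153}{4} \approx 38.25$)
$Y{\left(25 \right)} G = 25 \cdot \frac{153}{4} = \frac{3825}{4}$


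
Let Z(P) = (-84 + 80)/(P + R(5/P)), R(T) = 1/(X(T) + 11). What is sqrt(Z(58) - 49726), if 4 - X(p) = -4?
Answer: 9*I*sqrt(746878802)/1103 ≈ 222.99*I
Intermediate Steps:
X(p) = 8 (X(p) = 4 - 1*(-4) = 4 + 4 = 8)
R(T) = 1/19 (R(T) = 1/(8 + 11) = 1/19)
Z(P) = -4/(1/19 + P) (Z(P) = (-84 + 80)/(P + 1/19) = -4/(1/19 + P))
sqrt(Z(58) - 49726) = sqrt(-76/(1 + 19*58) - 49726) = sqrt(-76/(1 + 1102) - 49726) = sqrt(-76/1103 - 49726) = sqrt(-54847854/1103) = 9*I*sqrt(746878802)/1103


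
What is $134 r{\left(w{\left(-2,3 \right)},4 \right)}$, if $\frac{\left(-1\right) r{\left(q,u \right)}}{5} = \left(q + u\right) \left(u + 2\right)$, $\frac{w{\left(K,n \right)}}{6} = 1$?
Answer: $-40200$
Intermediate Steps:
$w{\left(K,n \right)} = 6$ ($w{\left(K,n \right)} = 6 \cdot 1 = 6$)
$r{\left(q,u \right)} = - 5 \left(2 + u\right) \left(q + u\right)$ ($r{\left(q,u \right)} = - 5 \left(q + u\right) \left(u + 2\right) = - 5 \left(q + u\right) \left(2 + u\right) = - 5 \left(2 + u\right) \left(q + u\right)$)
$134 r{\left(w{\left(-2,3 \right)},4 \right)} = 134 \left(\left(-10\right) 6 - 40 - 5 \cdot 4^{2} - 30 \cdot 4\right) = 134 \left(-60 - 40 - 80 - 120\right) = 134 \left(-300\right) = -40200$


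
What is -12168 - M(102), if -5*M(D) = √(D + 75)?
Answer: -12168 + √177/5 ≈ -12165.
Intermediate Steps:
M(D) = -√(75 + D)/5 (M(D) = -√(D + 75)/5 = -√(75 + D)/5)
-12168 - M(102) = -12168 - (-1)*√(75 + 102)/5 = -12168 - (-1)*√177/5 = -12168 + √177/5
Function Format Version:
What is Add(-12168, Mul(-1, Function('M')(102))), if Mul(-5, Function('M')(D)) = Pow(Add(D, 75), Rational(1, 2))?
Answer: Add(-12168, Mul(Rational(1, 5), Pow(177, Rational(1, 2)))) ≈ -12165.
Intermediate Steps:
Function('M')(D) = Mul(Rational(-1, 5), Pow(Add(75, D), Rational(1, 2))) (Function('M')(D) = Mul(Rational(-1, 5), Pow(Add(D, 75), Rational(1, 2))) = Mul(Rational(-1, 5), Pow(Add(75, D), Rational(1, 2))))
Add(-12168, Mul(-1, Function('M')(102))) = Add(-12168, Mul(-1, Mul(Rational(-1, 5), Pow(Add(75, 102), Rational(1, 2))))) = Add(-12168, Mul(-1, Mul(Rational(-1, 5), Pow(177, Rational(1, 2))))) = Add(-12168, Mul(Rational(1, 5), Pow(177, Rational(1, 2))))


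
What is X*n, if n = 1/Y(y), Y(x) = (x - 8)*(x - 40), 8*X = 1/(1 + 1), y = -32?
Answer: 1/46080 ≈ 2.1701e-5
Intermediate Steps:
X = 1/16 (X = 1/(8*(1 + 1)) = (⅛)/2 = (⅛)*(½) = 1/16 ≈ 0.062500)
Y(x) = (-40 + x)*(-8 + x) (Y(x) = (-8 + x)*(-40 + x) = (-40 + x)*(-8 + x))
n = 1/2880 (n = 1/(320 + (-32)² - 48*(-32)) = 1/(320 + 1024 + 1536) = 1/2880 ≈ 0.00034722)
X*n = (1/16)*(1/2880) = 1/46080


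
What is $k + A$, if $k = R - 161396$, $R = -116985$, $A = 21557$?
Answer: $-256824$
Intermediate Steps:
$k = -278381$ ($k = -116985 - 161396 = -278381$)
$k + A = -278381 + 21557 = -256824$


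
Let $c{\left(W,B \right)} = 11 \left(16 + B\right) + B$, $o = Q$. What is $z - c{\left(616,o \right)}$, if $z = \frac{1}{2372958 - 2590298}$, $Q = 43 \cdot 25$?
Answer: $- \frac{2841937841}{217340} \approx -13076.0$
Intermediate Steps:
$Q = 1075$
$o = 1075$
$c{\left(W,B \right)} = 176 + 12 B$ ($c{\left(W,B \right)} = \left(176 + 11 B\right) + B = 176 + 12 B$)
$z = - \frac{1}{217340}$ ($z = \frac{1}{-217340} = - \frac{1}{217340} \approx -4.6011 \cdot 10^{-6}$)
$z - c{\left(616,o \right)} = - \frac{1}{217340} - \left(176 + 12 \cdot 1075\right) = - \frac{1}{217340} - \left(176 + 12900\right) = - \frac{1}{217340} - 13076 = - \frac{2841937841}{217340}$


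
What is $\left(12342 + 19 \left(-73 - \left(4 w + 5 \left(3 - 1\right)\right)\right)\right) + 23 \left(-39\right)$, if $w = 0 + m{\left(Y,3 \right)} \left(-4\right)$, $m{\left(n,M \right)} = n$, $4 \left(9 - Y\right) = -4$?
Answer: $12908$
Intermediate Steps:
$Y = 10$ ($Y = 9 - -1 = 9 + 1 = 10$)
$w = -40$ ($w = 0 + 10 \left(-4\right) = 0 - 40 = -40$)
$\left(12342 + 19 \left(-73 - \left(4 w + 5 \left(3 - 1\right)\right)\right)\right) + 23 \left(-39\right) = \left(12342 + 19 \left(-73 - \left(-160 + 5 \left(3 - 1\right)\right)\right)\right) + 23 \left(-39\right) = \left(12342 + 19 \left(-73 + \left(\left(-5\right) 2 + 160\right)\right)\right) - 897 = \left(12342 + 19 \left(-73 + \left(-10 + 160\right)\right)\right) - 897 = \left(12342 + 19 \left(-73 + 150\right)\right) - 897 = \left(12342 + 19 \cdot 77\right) - 897 = \left(12342 + 1463\right) - 897 = 13805 - 897 = 12908$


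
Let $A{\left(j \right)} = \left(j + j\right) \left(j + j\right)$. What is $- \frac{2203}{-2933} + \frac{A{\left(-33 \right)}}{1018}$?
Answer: $\frac{7509401}{1492897} \approx 5.0301$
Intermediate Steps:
$A{\left(j \right)} = 4 j^{2}$ ($A{\left(j \right)} = 2 j 2 j = 4 j^{2}$)
$- \frac{2203}{-2933} + \frac{A{\left(-33 \right)}}{1018} = - \frac{2203}{-2933} + \frac{4 \left(-33\right)^{2}}{1018} = \left(-2203\right) \left(- \frac{1}{2933}\right) + 4 \cdot 1089 \cdot \frac{1}{1018} = \frac{2203}{2933} + 4356 \cdot \frac{1}{1018} = \frac{2203}{2933} + \frac{2178}{509} = \frac{7509401}{1492897}$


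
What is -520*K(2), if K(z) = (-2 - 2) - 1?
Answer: 2600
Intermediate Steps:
K(z) = -5 (K(z) = -4 - 1 = -5)
-520*K(2) = -520*(-5) = 2600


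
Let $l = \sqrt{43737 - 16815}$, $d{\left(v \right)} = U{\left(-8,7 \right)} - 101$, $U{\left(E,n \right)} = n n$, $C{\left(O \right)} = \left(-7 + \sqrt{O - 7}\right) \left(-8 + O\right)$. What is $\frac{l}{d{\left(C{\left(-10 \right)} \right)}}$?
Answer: $- \frac{\sqrt{26922}}{52} \approx -3.1554$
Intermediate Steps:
$C{\left(O \right)} = \left(-8 + O\right) \left(-7 + \sqrt{-7 + O}\right)$ ($C{\left(O \right)} = \left(-7 + \sqrt{-7 + O}\right) \left(-8 + O\right) = \left(-8 + O\right) \left(-7 + \sqrt{-7 + O}\right)$)
$U{\left(E,n \right)} = n^{2}$
$d{\left(v \right)} = -52$ ($d{\left(v \right)} = 7^{2} - 101 = 49 - 101 = -52$)
$l = \sqrt{26922} \approx 164.08$
$\frac{l}{d{\left(C{\left(-10 \right)} \right)}} = \frac{\sqrt{26922}}{-52} = \sqrt{26922} \left(- \frac{1}{52}\right) = - \frac{\sqrt{26922}}{52}$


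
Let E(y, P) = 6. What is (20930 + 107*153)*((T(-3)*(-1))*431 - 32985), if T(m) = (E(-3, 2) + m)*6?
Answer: -1519754643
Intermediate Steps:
T(m) = 36 + 6*m (T(m) = (6 + m)*6 = 36 + 6*m)
(20930 + 107*153)*((T(-3)*(-1))*431 - 32985) = (20930 + 107*153)*(((36 + 6*(-3))*(-1))*431 - 32985) = (20930 + 16371)*(((36 - 18)*(-1))*431 - 32985) = 37301*((18*(-1))*431 - 32985) = 37301*(-18*431 - 32985) = 37301*(-7758 - 32985) = 37301*(-40743) = -1519754643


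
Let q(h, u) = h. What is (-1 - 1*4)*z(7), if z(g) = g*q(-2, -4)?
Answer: 70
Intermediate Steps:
z(g) = -2*g (z(g) = g*(-2) = -2*g)
(-1 - 1*4)*z(7) = (-1 - 1*4)*(-2*7) = (-1 - 4)*(-14) = -5*(-14) = 70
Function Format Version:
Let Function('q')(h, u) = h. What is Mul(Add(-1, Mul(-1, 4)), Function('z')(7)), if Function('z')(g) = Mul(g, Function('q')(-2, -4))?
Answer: 70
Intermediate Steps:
Function('z')(g) = Mul(-2, g) (Function('z')(g) = Mul(g, -2) = Mul(-2, g))
Mul(Add(-1, Mul(-1, 4)), Function('z')(7)) = Mul(Add(-1, Mul(-1, 4)), Mul(-2, 7)) = Mul(Add(-1, -4), -14) = Mul(-5, -14) = 70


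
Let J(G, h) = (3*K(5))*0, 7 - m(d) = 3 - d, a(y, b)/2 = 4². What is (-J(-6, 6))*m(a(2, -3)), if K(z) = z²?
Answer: 0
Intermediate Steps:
a(y, b) = 32 (a(y, b) = 2*4² = 2*16 = 32)
m(d) = 4 + d (m(d) = 7 - (3 - d) = 7 + (-3 + d) = 4 + d)
J(G, h) = 0 (J(G, h) = (3*5²)*0 = (3*25)*0 = 75*0 = 0)
(-J(-6, 6))*m(a(2, -3)) = (-1*0)*(4 + 32) = 0*36 = 0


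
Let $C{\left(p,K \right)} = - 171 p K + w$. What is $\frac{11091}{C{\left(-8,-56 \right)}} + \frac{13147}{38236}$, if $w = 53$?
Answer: $\frac{582393109}{2927156980} \approx 0.19896$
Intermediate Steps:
$C{\left(p,K \right)} = 53 - 171 K p$ ($C{\left(p,K \right)} = - 171 p K + 53 = - 171 K p + 53 = 53 - 171 K p$)
$\frac{11091}{C{\left(-8,-56 \right)}} + \frac{13147}{38236} = \frac{11091}{53 - \left(-9576\right) \left(-8\right)} + \frac{13147}{38236} = \frac{11091}{53 - 76608} + 13147 \cdot \frac{1}{38236} = \frac{11091}{-76555} + \frac{13147}{38236} = 11091 \left(- \frac{1}{76555}\right) + \frac{13147}{38236} = - \frac{11091}{76555} + \frac{13147}{38236} = \frac{582393109}{2927156980}$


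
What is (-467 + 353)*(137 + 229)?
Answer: -41724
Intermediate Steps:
(-467 + 353)*(137 + 229) = -114*366 = -41724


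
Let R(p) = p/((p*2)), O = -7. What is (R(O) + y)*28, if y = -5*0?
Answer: 14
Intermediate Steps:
R(p) = 1/2 (R(p) = p/((2*p)) = p*(1/(2*p)) = 1/2)
y = 0
(R(O) + y)*28 = (1/2 + 0)*28 = (1/2)*28 = 14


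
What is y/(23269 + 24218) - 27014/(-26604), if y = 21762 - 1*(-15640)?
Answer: 379642771/210557358 ≈ 1.8030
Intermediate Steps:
y = 37402 (y = 21762 + 15640 = 37402)
y/(23269 + 24218) - 27014/(-26604) = 37402/(23269 + 24218) - 27014/(-26604) = 37402/47487 - 27014*(-1/26604) = 37402*(1/47487) + 13507/13302 = 37402/47487 + 13507/13302 = 379642771/210557358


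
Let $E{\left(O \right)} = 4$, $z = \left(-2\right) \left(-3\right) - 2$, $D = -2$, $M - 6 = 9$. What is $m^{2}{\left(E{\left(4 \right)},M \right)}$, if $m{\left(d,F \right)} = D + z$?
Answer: $4$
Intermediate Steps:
$M = 15$ ($M = 6 + 9 = 15$)
$z = 4$ ($z = 6 - 2 = 4$)
$m{\left(d,F \right)} = 2$ ($m{\left(d,F \right)} = -2 + 4 = 2$)
$m^{2}{\left(E{\left(4 \right)},M \right)} = 2^{2} = 4$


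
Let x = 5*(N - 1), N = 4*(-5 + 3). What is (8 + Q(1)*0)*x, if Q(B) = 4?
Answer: -360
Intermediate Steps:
N = -8 (N = 4*(-2) = -8)
x = -45 (x = 5*(-8 - 1) = 5*(-9) = -45)
(8 + Q(1)*0)*x = (8 + 4*0)*(-45) = (8 + 0)*(-45) = 8*(-45) = -360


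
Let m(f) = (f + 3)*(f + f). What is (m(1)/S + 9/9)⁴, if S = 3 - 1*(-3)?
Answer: 2401/81 ≈ 29.642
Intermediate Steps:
S = 6 (S = 3 + 3 = 6)
m(f) = 2*f*(3 + f) (m(f) = (3 + f)*(2*f) = 2*f*(3 + f))
(m(1)/S + 9/9)⁴ = ((2*1*(3 + 1))/6 + 9/9)⁴ = ((2*1*4)*(⅙) + 9*(⅑))⁴ = (8*(⅙) + 1)⁴ = (4/3 + 1)⁴ = (7/3)⁴ = 2401/81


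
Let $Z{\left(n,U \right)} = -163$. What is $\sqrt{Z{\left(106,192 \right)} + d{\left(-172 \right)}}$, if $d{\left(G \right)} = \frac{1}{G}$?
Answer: $\frac{23 i \sqrt{2279}}{86} \approx 12.767 i$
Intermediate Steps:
$\sqrt{Z{\left(106,192 \right)} + d{\left(-172 \right)}} = \sqrt{-163 + \frac{1}{-172}} = \sqrt{-163 - \frac{1}{172}} = \sqrt{- \frac{28037}{172}} = \frac{23 i \sqrt{2279}}{86}$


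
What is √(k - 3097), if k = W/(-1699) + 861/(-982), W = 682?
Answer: I*√8624424881071562/1668418 ≈ 55.662*I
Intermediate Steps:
k = -2132563/1668418 (k = 682/(-1699) + 861/(-982) = 682*(-1/1699) + 861*(-1/982) = -682/1699 - 861/982 = -2132563/1668418 ≈ -1.2782)
√(k - 3097) = √(-2132563/1668418 - 3097) = √(-5169223109/1668418) = I*√8624424881071562/1668418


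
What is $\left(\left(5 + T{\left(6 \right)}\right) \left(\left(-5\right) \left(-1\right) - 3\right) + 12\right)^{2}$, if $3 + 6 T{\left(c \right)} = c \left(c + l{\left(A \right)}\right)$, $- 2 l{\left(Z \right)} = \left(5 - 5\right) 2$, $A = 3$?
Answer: $1089$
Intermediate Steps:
$l{\left(Z \right)} = 0$ ($l{\left(Z \right)} = - \frac{\left(5 - 5\right) 2}{2} = - \frac{0 \cdot 2}{2} = \left(- \frac{1}{2}\right) 0 = 0$)
$T{\left(c \right)} = - \frac{1}{2} + \frac{c^{2}}{6}$ ($T{\left(c \right)} = - \frac{1}{2} + \frac{c \left(c + 0\right)}{6} = - \frac{1}{2} + \frac{c c}{6} = - \frac{1}{2} + \frac{c^{2}}{6}$)
$\left(\left(5 + T{\left(6 \right)}\right) \left(\left(-5\right) \left(-1\right) - 3\right) + 12\right)^{2} = \left(\left(5 - \left(\frac{1}{2} - \frac{6^{2}}{6}\right)\right) \left(\left(-5\right) \left(-1\right) - 3\right) + 12\right)^{2} = \left(\left(5 + \left(- \frac{1}{2} + \frac{1}{6} \cdot 36\right)\right) \left(5 - 3\right) + 12\right)^{2} = \left(\left(5 + \left(- \frac{1}{2} + 6\right)\right) 2 + 12\right)^{2} = \left(\left(5 + \frac{11}{2}\right) 2 + 12\right)^{2} = \left(\frac{21}{2} \cdot 2 + 12\right)^{2} = \left(21 + 12\right)^{2} = 33^{2} = 1089$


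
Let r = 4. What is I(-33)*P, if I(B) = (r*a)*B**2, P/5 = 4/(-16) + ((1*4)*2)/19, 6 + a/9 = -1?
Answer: -4459455/19 ≈ -2.3471e+5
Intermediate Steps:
a = -63 (a = -54 + 9*(-1) = -54 - 9 = -63)
P = 65/76 (P = 5*(4/(-16) + ((1*4)*2)/19) = 5*(4*(-1/16) + (4*2)*(1/19)) = 5*(-1/4 + 8*(1/19)) = 5*(-1/4 + 8/19) = 5*(13/76) = 65/76 ≈ 0.85526)
I(B) = -252*B**2 (I(B) = (4*(-63))*B**2 = -252*B**2)
I(-33)*P = -252*(-33)**2*(65/76) = -252*1089*(65/76) = -274428*65/76 = -4459455/19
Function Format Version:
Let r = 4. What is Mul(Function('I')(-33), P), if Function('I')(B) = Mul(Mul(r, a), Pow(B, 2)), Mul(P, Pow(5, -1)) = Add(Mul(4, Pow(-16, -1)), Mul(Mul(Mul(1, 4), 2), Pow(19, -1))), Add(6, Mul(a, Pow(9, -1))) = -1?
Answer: Rational(-4459455, 19) ≈ -2.3471e+5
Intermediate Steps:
a = -63 (a = Add(-54, Mul(9, -1)) = Add(-54, -9) = -63)
P = Rational(65, 76) (P = Mul(5, Add(Mul(4, Pow(-16, -1)), Mul(Mul(Mul(1, 4), 2), Pow(19, -1)))) = Mul(5, Add(Mul(4, Rational(-1, 16)), Mul(Mul(4, 2), Rational(1, 19)))) = Mul(5, Add(Rational(-1, 4), Mul(8, Rational(1, 19)))) = Mul(5, Add(Rational(-1, 4), Rational(8, 19))) = Mul(5, Rational(13, 76)) = Rational(65, 76) ≈ 0.85526)
Function('I')(B) = Mul(-252, Pow(B, 2)) (Function('I')(B) = Mul(Mul(4, -63), Pow(B, 2)) = Mul(-252, Pow(B, 2)))
Mul(Function('I')(-33), P) = Mul(Mul(-252, Pow(-33, 2)), Rational(65, 76)) = Mul(Mul(-252, 1089), Rational(65, 76)) = Mul(-274428, Rational(65, 76)) = Rational(-4459455, 19)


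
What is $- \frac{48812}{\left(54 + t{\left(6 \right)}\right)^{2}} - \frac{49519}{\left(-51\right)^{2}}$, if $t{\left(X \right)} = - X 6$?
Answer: $- \frac{3972338}{23409} \approx -169.69$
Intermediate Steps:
$t{\left(X \right)} = - 6 X$
$- \frac{48812}{\left(54 + t{\left(6 \right)}\right)^{2}} - \frac{49519}{\left(-51\right)^{2}} = - \frac{48812}{\left(54 - 36\right)^{2}} - \frac{49519}{\left(-51\right)^{2}} = - \frac{48812}{\left(54 - 36\right)^{2}} - \frac{49519}{2601} = - \frac{48812}{18^{2}} - \frac{49519}{2601} = - \frac{48812}{324} - \frac{49519}{2601} = \left(-48812\right) \frac{1}{324} - \frac{49519}{2601} = - \frac{12203}{81} - \frac{49519}{2601} = - \frac{3972338}{23409}$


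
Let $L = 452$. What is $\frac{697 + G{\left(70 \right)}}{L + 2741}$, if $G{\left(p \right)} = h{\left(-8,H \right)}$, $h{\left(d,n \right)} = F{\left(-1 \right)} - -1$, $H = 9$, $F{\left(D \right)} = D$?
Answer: $\frac{697}{3193} \approx 0.21829$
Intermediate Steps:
$h{\left(d,n \right)} = 0$ ($h{\left(d,n \right)} = -1 - -1 = -1 + 1 = 0$)
$G{\left(p \right)} = 0$
$\frac{697 + G{\left(70 \right)}}{L + 2741} = \frac{697 + 0}{452 + 2741} = \frac{697}{3193}$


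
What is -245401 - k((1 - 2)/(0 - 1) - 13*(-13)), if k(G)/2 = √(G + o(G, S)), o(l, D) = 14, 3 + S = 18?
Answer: -245401 - 4*√46 ≈ -2.4543e+5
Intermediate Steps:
S = 15 (S = -3 + 18 = 15)
k(G) = 2*√(14 + G) (k(G) = 2*√(G + 14) = 2*√(14 + G))
-245401 - k((1 - 2)/(0 - 1) - 13*(-13)) = -245401 - 2*√(14 + ((1 - 2)/(0 - 1) - 13*(-13))) = -245401 - 2*√(14 + (-1/(-1) + 169)) = -245401 - 2*√(14 + (-1*(-1) + 169)) = -245401 - 2*√(14 + (1 + 169)) = -245401 - 2*√(14 + 170) = -245401 - 2*√184 = -245401 - 2*2*√46 = -245401 - 4*√46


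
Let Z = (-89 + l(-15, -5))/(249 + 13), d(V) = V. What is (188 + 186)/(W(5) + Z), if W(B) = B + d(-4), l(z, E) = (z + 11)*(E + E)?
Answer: 97988/213 ≈ 460.04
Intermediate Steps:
l(z, E) = 2*E*(11 + z) (l(z, E) = (11 + z)*(2*E) = 2*E*(11 + z))
Z = -49/262 (Z = (-89 + 2*(-5)*(11 - 15))/(249 + 13) = (-89 + 2*(-5)*(-4))/262 = (-89 + 40)*(1/262) = -49*1/262 = -49/262 ≈ -0.18702)
W(B) = -4 + B (W(B) = B - 4 = -4 + B)
(188 + 186)/(W(5) + Z) = (188 + 186)/((-4 + 5) - 49/262) = 374/(1 - 49/262) = 374/(213/262) = 374*(262/213) = 97988/213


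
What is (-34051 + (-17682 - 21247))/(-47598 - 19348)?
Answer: 36490/33473 ≈ 1.0901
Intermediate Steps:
(-34051 + (-17682 - 21247))/(-47598 - 19348) = (-34051 - 38929)/(-66946) = -72980*(-1/66946) = 36490/33473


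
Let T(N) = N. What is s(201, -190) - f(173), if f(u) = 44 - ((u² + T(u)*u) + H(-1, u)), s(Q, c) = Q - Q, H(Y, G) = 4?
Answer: 59818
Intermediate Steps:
s(Q, c) = 0
f(u) = 40 - 2*u² (f(u) = 44 - ((u² + u*u) + 4) = 44 - ((u² + u²) + 4) = 44 - (2*u² + 4) = 44 - (4 + 2*u²) = 44 + (-4 - 2*u²) = 40 - 2*u²)
s(201, -190) - f(173) = 0 - (40 - 2*173²) = 0 - (40 - 2*29929) = 0 - (40 - 59858) = 0 - 1*(-59818) = 0 + 59818 = 59818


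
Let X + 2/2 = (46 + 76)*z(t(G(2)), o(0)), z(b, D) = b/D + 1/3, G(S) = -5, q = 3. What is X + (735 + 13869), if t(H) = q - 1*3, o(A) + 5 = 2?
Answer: 43931/3 ≈ 14644.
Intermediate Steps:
o(A) = -3 (o(A) = -5 + 2 = -3)
t(H) = 0 (t(H) = 3 - 1*3 = 3 - 3 = 0)
z(b, D) = ⅓ + b/D (z(b, D) = b/D + 1*(⅓) = b/D + ⅓ = ⅓ + b/D)
X = 119/3 (X = -1 + (46 + 76)*((0 + (⅓)*(-3))/(-3)) = -1 + 122*(-(0 - 1)/3) = -1 + 122*(-⅓*(-1)) = -1 + 122*(⅓) = -1 + 122/3 = 119/3 ≈ 39.667)
X + (735 + 13869) = 119/3 + (735 + 13869) = 119/3 + 14604 = 43931/3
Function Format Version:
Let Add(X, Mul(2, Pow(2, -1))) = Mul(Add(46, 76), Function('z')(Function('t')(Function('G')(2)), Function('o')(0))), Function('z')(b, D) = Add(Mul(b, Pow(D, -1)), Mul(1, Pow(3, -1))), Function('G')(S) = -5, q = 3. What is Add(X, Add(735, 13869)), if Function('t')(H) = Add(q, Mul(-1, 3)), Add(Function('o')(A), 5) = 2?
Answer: Rational(43931, 3) ≈ 14644.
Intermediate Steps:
Function('o')(A) = -3 (Function('o')(A) = Add(-5, 2) = -3)
Function('t')(H) = 0 (Function('t')(H) = Add(3, Mul(-1, 3)) = Add(3, -3) = 0)
Function('z')(b, D) = Add(Rational(1, 3), Mul(b, Pow(D, -1))) (Function('z')(b, D) = Add(Mul(b, Pow(D, -1)), Mul(1, Rational(1, 3))) = Add(Mul(b, Pow(D, -1)), Rational(1, 3)) = Add(Rational(1, 3), Mul(b, Pow(D, -1))))
X = Rational(119, 3) (X = Add(-1, Mul(Add(46, 76), Mul(Pow(-3, -1), Add(0, Mul(Rational(1, 3), -3))))) = Add(-1, Mul(122, Mul(Rational(-1, 3), Add(0, -1)))) = Add(-1, Mul(122, Mul(Rational(-1, 3), -1))) = Add(-1, Mul(122, Rational(1, 3))) = Add(-1, Rational(122, 3)) = Rational(119, 3) ≈ 39.667)
Add(X, Add(735, 13869)) = Add(Rational(119, 3), Add(735, 13869)) = Add(Rational(119, 3), 14604) = Rational(43931, 3)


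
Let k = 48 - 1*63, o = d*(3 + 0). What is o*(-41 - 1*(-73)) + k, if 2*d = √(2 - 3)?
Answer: -15 + 48*I ≈ -15.0 + 48.0*I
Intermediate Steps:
d = I/2 (d = √(2 - 3)/2 = √(-1)/2 = I/2 ≈ 0.5*I)
o = 3*I/2 (o = (I/2)*(3 + 0) = (I/2)*3 = 3*I/2 ≈ 1.5*I)
k = -15 (k = 48 - 63 = -15)
o*(-41 - 1*(-73)) + k = (3*I/2)*(-41 - 1*(-73)) - 15 = (3*I/2)*(-41 + 73) - 15 = (3*I/2)*32 - 15 = 48*I - 15 = -15 + 48*I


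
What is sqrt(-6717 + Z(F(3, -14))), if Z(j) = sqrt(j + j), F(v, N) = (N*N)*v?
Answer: sqrt(-6717 + 14*sqrt(6)) ≈ 81.748*I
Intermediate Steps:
F(v, N) = v*N**2 (F(v, N) = N**2*v = v*N**2)
Z(j) = sqrt(2)*sqrt(j) (Z(j) = sqrt(2*j) = sqrt(2)*sqrt(j))
sqrt(-6717 + Z(F(3, -14))) = sqrt(-6717 + sqrt(2)*sqrt(3*(-14)**2)) = sqrt(-6717 + sqrt(2)*sqrt(3*196)) = sqrt(-6717 + sqrt(2)*sqrt(588)) = sqrt(-6717 + sqrt(2)*(14*sqrt(3))) = sqrt(-6717 + 14*sqrt(6))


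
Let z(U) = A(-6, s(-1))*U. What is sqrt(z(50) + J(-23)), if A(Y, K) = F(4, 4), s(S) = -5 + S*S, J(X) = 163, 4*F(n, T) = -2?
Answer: sqrt(138) ≈ 11.747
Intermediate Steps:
F(n, T) = -1/2 (F(n, T) = (1/4)*(-2) = -1/2)
s(S) = -5 + S**2
A(Y, K) = -1/2
z(U) = -U/2
sqrt(z(50) + J(-23)) = sqrt(-1/2*50 + 163) = sqrt(-25 + 163) = sqrt(138)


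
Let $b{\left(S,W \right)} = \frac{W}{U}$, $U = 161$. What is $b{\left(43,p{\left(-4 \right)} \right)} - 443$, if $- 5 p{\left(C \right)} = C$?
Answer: $- \frac{356611}{805} \approx -443.0$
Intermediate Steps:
$p{\left(C \right)} = - \frac{C}{5}$
$b{\left(S,W \right)} = \frac{W}{161}$
$b{\left(43,p{\left(-4 \right)} \right)} - 443 = \frac{\left(- \frac{1}{5}\right) \left(-4\right)}{161} - 443 = \frac{1}{161} \cdot \frac{4}{5} - 443 = \frac{4}{805} - 443 = - \frac{356611}{805}$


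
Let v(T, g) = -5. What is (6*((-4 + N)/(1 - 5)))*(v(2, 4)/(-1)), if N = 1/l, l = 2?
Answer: 105/4 ≈ 26.250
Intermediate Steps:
N = ½ (N = 1/2 = ½ ≈ 0.50000)
(6*((-4 + N)/(1 - 5)))*(v(2, 4)/(-1)) = (6*((-4 + ½)/(1 - 5)))*(-5/(-1)) = (6*(-7/2/(-4)))*(-5*(-1)) = (6*(-7/2*(-¼)))*5 = (6*(7/8))*5 = (21/4)*5 = 105/4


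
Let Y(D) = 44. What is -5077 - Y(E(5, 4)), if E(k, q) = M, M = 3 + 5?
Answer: -5121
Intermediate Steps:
M = 8
E(k, q) = 8
-5077 - Y(E(5, 4)) = -5077 - 1*44 = -5077 - 44 = -5121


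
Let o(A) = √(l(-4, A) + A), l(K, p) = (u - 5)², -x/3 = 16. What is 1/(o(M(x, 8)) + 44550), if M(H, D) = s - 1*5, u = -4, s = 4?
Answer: 4455/198470242 - √5/496175605 ≈ 2.2442e-5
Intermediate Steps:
x = -48 (x = -3*16 = -48)
M(H, D) = -1 (M(H, D) = 4 - 1*5 = 4 - 5 = -1)
l(K, p) = 81 (l(K, p) = (-4 - 5)² = (-9)² = 81)
o(A) = √(81 + A)
1/(o(M(x, 8)) + 44550) = 1/(√(81 - 1) + 44550) = 1/(√80 + 44550) = 1/(4*√5 + 44550) = 1/(44550 + 4*√5)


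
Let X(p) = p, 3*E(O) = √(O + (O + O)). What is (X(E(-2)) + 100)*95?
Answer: 9500 + 95*I*√6/3 ≈ 9500.0 + 77.567*I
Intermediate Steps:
E(O) = √3*√O/3 (E(O) = √(O + (O + O))/3 = √(O + 2*O)/3 = √(3*O)/3 = (√3*√O)/3 = √3*√O/3)
(X(E(-2)) + 100)*95 = (√3*√(-2)/3 + 100)*95 = (√3*(I*√2)/3 + 100)*95 = (I*√6/3 + 100)*95 = (100 + I*√6/3)*95 = 9500 + 95*I*√6/3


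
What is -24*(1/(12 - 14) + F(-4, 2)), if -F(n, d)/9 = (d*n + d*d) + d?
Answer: -420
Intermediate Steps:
F(n, d) = -9*d - 9*d**2 - 9*d*n (F(n, d) = -9*((d*n + d*d) + d) = -9*((d*n + d**2) + d) = -9*((d**2 + d*n) + d) = -9*(d + d**2 + d*n) = -9*d - 9*d**2 - 9*d*n)
-24*(1/(12 - 14) + F(-4, 2)) = -24*(1/(12 - 14) - 9*2*(1 + 2 - 4)) = -24*(1/(-2) - 9*2*(-1)) = -24*(-1/2 + 18) = -24*35/2 = -420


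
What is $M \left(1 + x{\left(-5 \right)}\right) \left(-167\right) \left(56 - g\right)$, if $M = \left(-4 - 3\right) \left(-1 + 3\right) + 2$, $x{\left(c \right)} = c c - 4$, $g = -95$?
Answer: $6657288$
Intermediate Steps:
$x{\left(c \right)} = -4 + c^{2}$ ($x{\left(c \right)} = c^{2} - 4 = -4 + c^{2}$)
$M = -12$ ($M = \left(-7\right) 2 + 2 = -14 + 2 = -12$)
$M \left(1 + x{\left(-5 \right)}\right) \left(-167\right) \left(56 - g\right) = - 12 \left(1 - \left(4 - \left(-5\right)^{2}\right)\right) \left(-167\right) \left(56 - -95\right) = - 12 \left(1 + \left(-4 + 25\right)\right) \left(-167\right) \left(56 + 95\right) = - 12 \left(1 + 21\right) \left(-167\right) 151 = \left(-12\right) 22 \left(-167\right) 151 = \left(-264\right) \left(-167\right) 151 = 44088 \cdot 151 = 6657288$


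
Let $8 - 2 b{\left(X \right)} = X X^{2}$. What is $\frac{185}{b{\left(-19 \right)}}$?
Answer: $\frac{370}{6867} \approx 0.053881$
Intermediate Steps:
$b{\left(X \right)} = 4 - \frac{X^{3}}{2}$ ($b{\left(X \right)} = 4 - \frac{X X^{2}}{2} = 4 - \frac{X^{3}}{2}$)
$\frac{185}{b{\left(-19 \right)}} = \frac{185}{4 - \frac{\left(-19\right)^{3}}{2}} = \frac{185}{4 - - \frac{6859}{2}} = \frac{185}{4 + \frac{6859}{2}} = \frac{185}{\frac{6867}{2}} = 185 \cdot \frac{2}{6867} = \frac{370}{6867}$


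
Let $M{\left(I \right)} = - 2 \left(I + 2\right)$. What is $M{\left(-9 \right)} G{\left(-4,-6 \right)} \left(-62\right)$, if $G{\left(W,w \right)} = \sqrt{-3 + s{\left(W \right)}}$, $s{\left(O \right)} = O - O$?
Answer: $- 868 i \sqrt{3} \approx - 1503.4 i$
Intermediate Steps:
$s{\left(O \right)} = 0$
$M{\left(I \right)} = -4 - 2 I$ ($M{\left(I \right)} = - 2 \left(2 + I\right) = -4 - 2 I$)
$G{\left(W,w \right)} = i \sqrt{3}$ ($G{\left(W,w \right)} = \sqrt{-3 + 0} = \sqrt{-3} = i \sqrt{3}$)
$M{\left(-9 \right)} G{\left(-4,-6 \right)} \left(-62\right) = \left(-4 - -18\right) i \sqrt{3} \left(-62\right) = \left(-4 + 18\right) i \sqrt{3} \left(-62\right) = 14 i \sqrt{3} \left(-62\right) = - 868 i \sqrt{3}$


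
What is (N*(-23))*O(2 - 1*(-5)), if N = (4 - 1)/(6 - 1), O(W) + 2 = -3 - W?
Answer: 828/5 ≈ 165.60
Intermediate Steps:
O(W) = -5 - W (O(W) = -2 + (-3 - W) = -5 - W)
N = ⅗ (N = 3/5 = (⅕)*3 = ⅗ ≈ 0.60000)
(N*(-23))*O(2 - 1*(-5)) = ((⅗)*(-23))*(-5 - (2 - 1*(-5))) = -69*(-5 - (2 + 5))/5 = -69*(-5 - 1*7)/5 = -69*(-5 - 7)/5 = -69/5*(-12) = 828/5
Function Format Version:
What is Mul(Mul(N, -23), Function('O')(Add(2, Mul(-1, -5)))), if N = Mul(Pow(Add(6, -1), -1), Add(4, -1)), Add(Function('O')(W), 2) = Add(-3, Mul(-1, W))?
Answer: Rational(828, 5) ≈ 165.60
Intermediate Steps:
Function('O')(W) = Add(-5, Mul(-1, W)) (Function('O')(W) = Add(-2, Add(-3, Mul(-1, W))) = Add(-5, Mul(-1, W)))
N = Rational(3, 5) (N = Mul(Pow(5, -1), 3) = Mul(Rational(1, 5), 3) = Rational(3, 5) ≈ 0.60000)
Mul(Mul(N, -23), Function('O')(Add(2, Mul(-1, -5)))) = Mul(Mul(Rational(3, 5), -23), Add(-5, Mul(-1, Add(2, Mul(-1, -5))))) = Mul(Rational(-69, 5), Add(-5, Mul(-1, Add(2, 5)))) = Mul(Rational(-69, 5), Add(-5, Mul(-1, 7))) = Mul(Rational(-69, 5), Add(-5, -7)) = Mul(Rational(-69, 5), -12) = Rational(828, 5)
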